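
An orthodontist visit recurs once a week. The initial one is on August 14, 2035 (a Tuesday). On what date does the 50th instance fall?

July 22, 2036

The 50th occurrence is 49 intervals after the first: 49 × 7 = 343 days after August 14, 2035.
August has 31 days — 17 days to the end of August leaves 326.
September has 30 days (296 left).
October has 31 days (265 left).
November has 30 days (235 left).
December has 31 days (204 left).
January has 31 days (173 left).
February has 29 days (144 left).
March has 31 days (113 left).
April has 30 days (83 left).
May has 31 days (52 left).
June has 30 days (22 left).
22 days into July → July 22, 2036.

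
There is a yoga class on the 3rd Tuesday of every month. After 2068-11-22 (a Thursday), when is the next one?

November 2068 starts on a Thursday; its first Tuesday is the 6th, so the 3rd Tuesday is the 20th — 2068-11-20.
That is not after 2068-11-22, so look at December 2068.
December 2068 starts on a Saturday; its first Tuesday is the 4th, so the 3rd Tuesday is the 18th — 2068-12-18.

2068-12-18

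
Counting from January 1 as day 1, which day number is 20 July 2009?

Days in months before July: 31 + 28 + 31 + 30 + 31 + 30 = 181.
Plus 20 days into July → day 201.

201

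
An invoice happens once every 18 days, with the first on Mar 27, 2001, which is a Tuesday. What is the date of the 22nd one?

The 22nd occurrence is 21 intervals after the first: 21 × 18 = 378 days after Mar 27, 2001.
Mar has 31 days — 4 days to the end of Mar leaves 374.
Apr has 30 days (344 left).
May has 31 days (313 left).
Jun has 30 days (283 left).
Jul has 31 days (252 left).
Aug has 31 days (221 left).
Sep has 30 days (191 left).
Oct has 31 days (160 left).
Nov has 30 days (130 left).
Dec has 31 days (99 left).
Jan has 31 days (68 left).
Feb has 28 days (40 left).
Mar has 31 days (9 left).
9 days into Apr → Apr 9, 2002.

Apr 9, 2002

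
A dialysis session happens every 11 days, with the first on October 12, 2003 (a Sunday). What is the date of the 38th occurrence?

The 38th occurrence is 37 intervals after the first: 37 × 11 = 407 days after October 12, 2003.
October has 31 days — 19 days to the end of October leaves 388.
November has 30 days (358 left).
December has 31 days (327 left).
January has 31 days (296 left).
February has 29 days (267 left).
March has 31 days (236 left).
April has 30 days (206 left).
May has 31 days (175 left).
June has 30 days (145 left).
July has 31 days (114 left).
August has 31 days (83 left).
September has 30 days (53 left).
October has 31 days (22 left).
22 days into November → November 22, 2004.

November 22, 2004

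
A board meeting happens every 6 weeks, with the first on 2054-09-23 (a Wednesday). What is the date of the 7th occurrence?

2055-06-02

The 7th occurrence is 6 intervals after the first: 6 × 42 = 252 days after 2054-09-23.
September has 30 days — 7 days to the end of September leaves 245.
October has 31 days (214 left).
November has 30 days (184 left).
December has 31 days (153 left).
January has 31 days (122 left).
February has 28 days (94 left).
March has 31 days (63 left).
April has 30 days (33 left).
May has 31 days (2 left).
2 days into June → 2055-06-02.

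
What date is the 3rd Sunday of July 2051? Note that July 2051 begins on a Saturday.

July 2051 begins on a Saturday, so the first Sunday is July 2 (1 day later).
The 3rd Sunday is 2 weeks later: 2 + 14 = 16.

2051-07-16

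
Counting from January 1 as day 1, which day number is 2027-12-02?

336

Days in months before December: 31 + 28 + 31 + 30 + 31 + 30 + 31 + 31 + 30 + 31 + 30 = 334.
Plus 2 days into December → day 336.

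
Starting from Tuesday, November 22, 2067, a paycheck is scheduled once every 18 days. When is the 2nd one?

December 10, 2067

The 2nd occurrence is 1 interval after the first: 1 × 18 = 18 days after November 22, 2067.
November has 30 days — 8 days to the end of November leaves 10.
10 days into December → December 10, 2067.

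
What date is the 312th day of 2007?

January has 31 days (312 − 31 = 281 remain).
February has 28 days (281 − 28 = 253 remain).
March has 31 days (253 − 31 = 222 remain).
April has 30 days (222 − 30 = 192 remain).
May has 31 days (192 − 31 = 161 remain).
June has 30 days (161 − 30 = 131 remain).
July has 31 days (131 − 31 = 100 remain).
August has 31 days (100 − 31 = 69 remain).
September has 30 days (69 − 30 = 39 remain).
October has 31 days (39 − 31 = 8 remain).
8 into November → November 8.

2007-11-08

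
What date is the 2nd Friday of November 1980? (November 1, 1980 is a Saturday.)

November 1980 begins on a Saturday, so the first Friday is November 7 (6 days later).
The 2nd Friday is 1 weeks later: 7 + 7 = 14.

1980-11-14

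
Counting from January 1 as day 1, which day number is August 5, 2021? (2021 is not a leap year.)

Days in months before August: 31 + 28 + 31 + 30 + 31 + 30 + 31 = 212.
Plus 5 days into August → day 217.

217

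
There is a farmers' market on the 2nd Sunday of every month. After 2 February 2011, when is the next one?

13 February 2011

February 2011 starts on a Tuesday; its first Sunday is the 6th, so the 2nd Sunday is the 13th — 13 February 2011.
13 February 2011 is after 2 February 2011, so that is the next one.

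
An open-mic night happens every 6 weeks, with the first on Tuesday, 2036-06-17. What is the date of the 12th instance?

2037-09-22

The 12th occurrence is 11 intervals after the first: 11 × 42 = 462 days after 2036-06-17.
June has 30 days — 13 days to the end of June leaves 449.
From end of June to end of 2036 is 184 days (265 left).
January has 31 days (234 left).
February has 28 days (206 left).
March has 31 days (175 left).
April has 30 days (145 left).
May has 31 days (114 left).
June has 30 days (84 left).
July has 31 days (53 left).
August has 31 days (22 left).
22 days into September → 2037-09-22.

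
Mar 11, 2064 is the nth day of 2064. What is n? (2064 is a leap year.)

71

Days in months before Mar: 31 + 29 = 60.
Plus 11 days into Mar → day 71.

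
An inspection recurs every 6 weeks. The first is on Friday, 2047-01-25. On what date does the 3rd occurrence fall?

The 3rd occurrence is 2 intervals after the first: 2 × 42 = 84 days after 2047-01-25.
January has 31 days — 6 days to the end of January leaves 78.
February has 28 days (50 left).
March has 31 days (19 left).
19 days into April → 2047-04-19.

2047-04-19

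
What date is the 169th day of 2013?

18 June 2013

January has 31 days (169 − 31 = 138 remain).
February has 28 days (138 − 28 = 110 remain).
March has 31 days (110 − 31 = 79 remain).
April has 30 days (79 − 30 = 49 remain).
May has 31 days (49 − 31 = 18 remain).
18 into June → June 18.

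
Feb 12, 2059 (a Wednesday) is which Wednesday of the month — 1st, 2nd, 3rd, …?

Day 12 falls in week ⌈12/7⌉ of the month.
Days 1–7 hold the 1st Wednesday, 8–14 the 2nd, 15–21 the 3rd, 22–28 the 4th, 29–31 the 5th.
12 is in the range for the 2nd.

2nd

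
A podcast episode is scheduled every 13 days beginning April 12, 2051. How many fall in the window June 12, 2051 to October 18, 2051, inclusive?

10

Occurrences land 13·i days after April 12, 2051 for i = 0, 1, 2, …
June 12, 2051 is 61 days after the start; 61 ÷ 13 = 4 remainder 9; since the remainder is 9, round up to i = 5. First occurrence in the window: #6 on June 16, 2051 (5×13 = 65 days in).
October 18, 2051 is 189 days after the start; 189 ÷ 13 = 14 remainder 7. Last occurrence in the window: #15 on October 11, 2051.
Occurrences #6 through #15: 10 in total.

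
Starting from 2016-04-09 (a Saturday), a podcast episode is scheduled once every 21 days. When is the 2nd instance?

2016-04-30

The 2nd occurrence is 1 interval after the first: 1 × 21 = 21 days after 2016-04-09.
21 days later is 2016-04-30.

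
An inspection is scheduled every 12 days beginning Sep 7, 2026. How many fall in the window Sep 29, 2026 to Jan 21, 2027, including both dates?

10

Occurrences land 12·i days after Sep 7, 2026 for i = 0, 1, 2, …
Sep 29, 2026 is 22 days after the start; 22 ÷ 12 = 1 remainder 10; since the remainder is 10, round up to i = 2. First occurrence in the window: #3 on Oct 1, 2026 (2×12 = 24 days in).
Jan 21, 2027 is 136 days after the start; 136 ÷ 12 = 11 remainder 4. Last occurrence in the window: #12 on Jan 17, 2027.
Occurrences #3 through #12: 10 in total.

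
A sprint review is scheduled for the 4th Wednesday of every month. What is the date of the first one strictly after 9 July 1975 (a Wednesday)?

July 1975 starts on a Tuesday; its first Wednesday is the 2nd, so the 4th Wednesday is the 23rd — 23 July 1975.
23 July 1975 is after 9 July 1975, so that is the next one.

23 July 1975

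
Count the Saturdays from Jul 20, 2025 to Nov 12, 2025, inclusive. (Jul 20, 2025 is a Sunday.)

16

Jul 20, 2025 is a Sunday; the first Saturday on or after it is Jul 26, 2025 (6 days later).
From Jul 26, 2025 to Nov 12, 2025: 5 + 31 + 30 + 31 + 12 = 109 days (rest of Jul, Aug, Sep, Oct, Nov).
109 ÷ 7 = 15 full weeks with remainder 4, so 15 more Saturdays after the first → 16.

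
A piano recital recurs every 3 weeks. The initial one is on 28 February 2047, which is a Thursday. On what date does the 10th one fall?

5 September 2047

The 10th occurrence is 9 intervals after the first: 9 × 21 = 189 days after 28 February 2047.
February has 28 days — 0 days to the end of February leaves 189.
March has 31 days (158 left).
April has 30 days (128 left).
May has 31 days (97 left).
June has 30 days (67 left).
July has 31 days (36 left).
August has 31 days (5 left).
5 days into September → 5 September 2047.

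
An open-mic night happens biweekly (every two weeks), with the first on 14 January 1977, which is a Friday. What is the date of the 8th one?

The 8th occurrence is 7 intervals after the first: 7 × 14 = 98 days after 14 January 1977.
January has 31 days — 17 days to the end of January leaves 81.
February has 28 days (53 left).
March has 31 days (22 left).
22 days into April → 22 April 1977.

22 April 1977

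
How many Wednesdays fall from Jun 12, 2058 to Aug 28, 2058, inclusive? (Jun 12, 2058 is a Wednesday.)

Jun 12, 2058 is a Wednesday; the first Wednesday on or after it is Jun 12, 2058.
From Jun 12, 2058 to Aug 28, 2058: 18 + 31 + 28 = 77 days (rest of Jun, Jul, Aug).
77 ÷ 7 = 11 full weeks with remainder 0, so 11 more Wednesdays after the first → 12.

12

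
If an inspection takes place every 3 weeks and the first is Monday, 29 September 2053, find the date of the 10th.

6 April 2054

The 10th occurrence is 9 intervals after the first: 9 × 21 = 189 days after 29 September 2053.
September has 30 days — 1 day to the end of September leaves 188.
October has 31 days (157 left).
November has 30 days (127 left).
December has 31 days (96 left).
January has 31 days (65 left).
February has 28 days (37 left).
March has 31 days (6 left).
6 days into April → 6 April 2054.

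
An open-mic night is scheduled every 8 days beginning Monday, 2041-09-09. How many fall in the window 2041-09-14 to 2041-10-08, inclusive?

Occurrences land 8·i days after 2041-09-09 for i = 0, 1, 2, …
2041-09-14 is 5 days after the start; 5 ÷ 8 = 0 remainder 5; since the remainder is 5, round up to i = 1. First occurrence in the window: #2 on 2041-09-17 (1×8 = 8 days in).
2041-10-08 is 29 days after the start; 29 ÷ 8 = 3 remainder 5. Last occurrence in the window: #4 on 2041-10-03.
Occurrences #2 through #4: 3 in total.

3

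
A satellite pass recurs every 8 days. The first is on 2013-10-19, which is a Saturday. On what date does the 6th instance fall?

The 6th occurrence is 5 intervals after the first: 5 × 8 = 40 days after 2013-10-19.
October has 31 days — 12 days to the end of October leaves 28.
28 days into November → 2013-11-28.

2013-11-28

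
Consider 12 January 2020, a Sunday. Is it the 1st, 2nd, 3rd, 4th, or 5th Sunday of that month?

2nd

Day 12 falls in week ⌈12/7⌉ of the month.
Days 1–7 hold the 1st Sunday, 8–14 the 2nd, 15–21 the 3rd, 22–28 the 4th, 29–31 the 5th.
12 is in the range for the 2nd.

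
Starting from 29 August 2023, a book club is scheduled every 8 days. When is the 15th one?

The 15th occurrence is 14 intervals after the first: 14 × 8 = 112 days after 29 August 2023.
August has 31 days — 2 days to the end of August leaves 110.
September has 30 days (80 left).
October has 31 days (49 left).
November has 30 days (19 left).
19 days into December → 19 December 2023.

19 December 2023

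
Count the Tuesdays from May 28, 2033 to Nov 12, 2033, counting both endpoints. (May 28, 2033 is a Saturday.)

May 28, 2033 is a Saturday; the first Tuesday on or after it is May 31, 2033 (3 days later).
From May 31, 2033 to Nov 12, 2033: 0 + 30 + 31 + 31 + 30 + 31 + 12 = 165 days (rest of May, Jun, Jul, Aug, Sep, Oct, Nov).
165 ÷ 7 = 23 full weeks with remainder 4, so 23 more Tuesdays after the first → 24.

24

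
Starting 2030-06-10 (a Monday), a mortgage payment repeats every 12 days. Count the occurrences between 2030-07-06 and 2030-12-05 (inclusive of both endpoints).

Occurrences land 12·i days after 2030-06-10 for i = 0, 1, 2, …
2030-07-06 is 26 days after the start; 26 ÷ 12 = 2 remainder 2; since the remainder is 2, round up to i = 3. First occurrence in the window: #4 on 2030-07-16 (3×12 = 36 days in).
2030-12-05 is 178 days after the start; 178 ÷ 12 = 14 remainder 10. Last occurrence in the window: #15 on 2030-11-25.
Occurrences #4 through #15: 12 in total.

12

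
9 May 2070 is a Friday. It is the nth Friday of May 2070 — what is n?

2nd

Day 9 falls in week ⌈9/7⌉ of the month.
Days 1–7 hold the 1st Friday, 8–14 the 2nd, 15–21 the 3rd, 22–28 the 4th, 29–31 the 5th.
9 is in the range for the 2nd.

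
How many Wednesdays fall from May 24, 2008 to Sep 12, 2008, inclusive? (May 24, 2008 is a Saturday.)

May 24, 2008 is a Saturday; the first Wednesday on or after it is May 28, 2008 (4 days later).
From May 28, 2008 to Sep 12, 2008: 3 + 30 + 31 + 31 + 12 = 107 days (rest of May, Jun, Jul, Aug, Sep).
107 ÷ 7 = 15 full weeks with remainder 2, so 15 more Wednesdays after the first → 16.

16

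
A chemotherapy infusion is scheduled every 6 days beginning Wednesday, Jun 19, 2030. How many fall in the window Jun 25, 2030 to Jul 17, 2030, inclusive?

4

Occurrences land 6·i days after Jun 19, 2030 for i = 0, 1, 2, …
Jun 25, 2030 is 6 days after the start; 6 ÷ 6 = 1 remainder 0. First occurrence in the window: #2 on Jun 25, 2030 (1×6 = 6 days in).
Jul 17, 2030 is 28 days after the start; 28 ÷ 6 = 4 remainder 4. Last occurrence in the window: #5 on Jul 13, 2030.
Occurrences #2 through #5: 4 in total.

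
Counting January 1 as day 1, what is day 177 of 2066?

26 June 2066

January has 31 days (177 − 31 = 146 remain).
February has 28 days (146 − 28 = 118 remain).
March has 31 days (118 − 31 = 87 remain).
April has 30 days (87 − 30 = 57 remain).
May has 31 days (57 − 31 = 26 remain).
26 into June → June 26.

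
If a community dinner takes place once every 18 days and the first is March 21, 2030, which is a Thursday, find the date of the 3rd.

April 26, 2030

The 3rd occurrence is 2 intervals after the first: 2 × 18 = 36 days after March 21, 2030.
March has 31 days — 10 days to the end of March leaves 26.
26 days into April → April 26, 2030.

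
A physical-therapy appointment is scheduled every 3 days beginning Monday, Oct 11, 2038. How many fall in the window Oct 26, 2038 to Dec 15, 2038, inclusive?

Occurrences land 3·i days after Oct 11, 2038 for i = 0, 1, 2, …
Oct 26, 2038 is 15 days after the start; 15 ÷ 3 = 5 remainder 0. First occurrence in the window: #6 on Oct 26, 2038 (5×3 = 15 days in).
Dec 15, 2038 is 65 days after the start; 65 ÷ 3 = 21 remainder 2. Last occurrence in the window: #22 on Dec 13, 2038.
Occurrences #6 through #22: 17 in total.

17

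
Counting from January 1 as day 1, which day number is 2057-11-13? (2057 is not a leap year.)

Days in months before November: 31 + 28 + 31 + 30 + 31 + 30 + 31 + 31 + 30 + 31 = 304.
Plus 13 days into November → day 317.

317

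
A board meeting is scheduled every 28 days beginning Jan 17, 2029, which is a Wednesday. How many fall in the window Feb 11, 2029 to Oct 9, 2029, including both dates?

9

Occurrences land 28·i days after Jan 17, 2029 for i = 0, 1, 2, …
Feb 11, 2029 is 25 days after the start; 25 ÷ 28 = 0 remainder 25; since the remainder is 25, round up to i = 1. First occurrence in the window: #2 on Feb 14, 2029 (1×28 = 28 days in).
Oct 9, 2029 is 265 days after the start; 265 ÷ 28 = 9 remainder 13. Last occurrence in the window: #10 on Sep 26, 2029.
Occurrences #2 through #10: 9 in total.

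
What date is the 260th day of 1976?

Sep 16, 1976

Jan has 31 days (260 − 31 = 229 remain).
Feb has 29 days (229 − 29 = 200 remain).
Mar has 31 days (200 − 31 = 169 remain).
Apr has 30 days (169 − 30 = 139 remain).
May has 31 days (139 − 31 = 108 remain).
Jun has 30 days (108 − 30 = 78 remain).
Jul has 31 days (78 − 31 = 47 remain).
Aug has 31 days (47 − 31 = 16 remain).
16 into Sep → Sep 16.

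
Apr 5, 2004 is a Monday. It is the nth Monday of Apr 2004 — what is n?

1st

Day 5 falls in week ⌈5/7⌉ of the month.
Days 1–7 hold the 1st Monday, 8–14 the 2nd, 15–21 the 3rd, 22–28 the 4th, 29–31 the 5th.
5 is in the range for the 1st.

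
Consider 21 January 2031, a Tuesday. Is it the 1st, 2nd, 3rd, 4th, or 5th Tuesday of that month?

3rd

Day 21 falls in week ⌈21/7⌉ of the month.
Days 1–7 hold the 1st Tuesday, 8–14 the 2nd, 15–21 the 3rd, 22–28 the 4th, 29–31 the 5th.
21 is in the range for the 3rd.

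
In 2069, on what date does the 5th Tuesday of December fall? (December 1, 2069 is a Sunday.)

31 December 2069

December 2069 begins on a Sunday, so the first Tuesday is December 3 (2 days later).
The 5th Tuesday is 4 weeks later: 3 + 28 = 31.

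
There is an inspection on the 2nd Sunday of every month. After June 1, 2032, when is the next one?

June 13, 2032

June 2032 starts on a Tuesday; its first Sunday is the 6th, so the 2nd Sunday is the 13th — June 13, 2032.
June 13, 2032 is after June 1, 2032, so that is the next one.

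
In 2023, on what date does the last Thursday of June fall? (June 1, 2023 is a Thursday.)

June 2023 begins on a Thursday, so the first Thursday is June 1.
June 2023 has 30 days. Adding weeks: 1, 8, 15, 22, 29 — the last one ≤ 30 is the 29th.

2023-06-29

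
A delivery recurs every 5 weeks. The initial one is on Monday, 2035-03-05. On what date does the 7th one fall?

2035-10-01

The 7th occurrence is 6 intervals after the first: 6 × 35 = 210 days after 2035-03-05.
March has 31 days — 26 days to the end of March leaves 184.
April has 30 days (154 left).
May has 31 days (123 left).
June has 30 days (93 left).
July has 31 days (62 left).
August has 31 days (31 left).
September has 30 days (1 left).
1 day into October → 2035-10-01.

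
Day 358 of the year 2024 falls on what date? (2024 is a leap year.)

January has 31 days (358 − 31 = 327 remain).
February has 29 days (327 − 29 = 298 remain).
March has 31 days (298 − 31 = 267 remain).
April has 30 days (267 − 30 = 237 remain).
May has 31 days (237 − 31 = 206 remain).
June has 30 days (206 − 30 = 176 remain).
July has 31 days (176 − 31 = 145 remain).
August has 31 days (145 − 31 = 114 remain).
September has 30 days (114 − 30 = 84 remain).
October has 31 days (84 − 31 = 53 remain).
November has 30 days (53 − 30 = 23 remain).
23 into December → December 23.

23 December 2024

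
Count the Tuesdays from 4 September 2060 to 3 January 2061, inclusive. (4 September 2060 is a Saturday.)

17

4 September 2060 is a Saturday; the first Tuesday on or after it is 7 September 2060 (3 days later).
From 7 September 2060 to 3 January 2061: 23 + 31 + 30 + 31 + 3 = 118 days (rest of September, October, November, December, January).
118 ÷ 7 = 16 full weeks with remainder 6, so 16 more Tuesdays after the first → 17.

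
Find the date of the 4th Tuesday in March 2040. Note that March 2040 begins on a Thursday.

March 2040 begins on a Thursday, so the first Tuesday is March 6 (5 days later).
The 4th Tuesday is 3 weeks later: 6 + 21 = 27.

2040-03-27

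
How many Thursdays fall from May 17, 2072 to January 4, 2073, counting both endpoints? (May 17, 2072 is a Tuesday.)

May 17, 2072 is a Tuesday; the first Thursday on or after it is May 19, 2072 (2 days later).
From May 19, 2072 to January 4, 2073: 12 + 30 + 31 + 31 + 30 + 31 + 30 + 31 + 4 = 230 days (rest of May, June, July, August, September, October, November, December, January).
230 ÷ 7 = 32 full weeks with remainder 6, so 32 more Thursdays after the first → 33.

33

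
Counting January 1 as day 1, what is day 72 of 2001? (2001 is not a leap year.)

13 March 2001

January has 31 days (72 − 31 = 41 remain).
February has 28 days (41 − 28 = 13 remain).
13 into March → March 13.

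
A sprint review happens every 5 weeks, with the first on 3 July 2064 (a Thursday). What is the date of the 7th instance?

The 7th occurrence is 6 intervals after the first: 6 × 35 = 210 days after 3 July 2064.
July has 31 days — 28 days to the end of July leaves 182.
August has 31 days (151 left).
September has 30 days (121 left).
October has 31 days (90 left).
November has 30 days (60 left).
December has 31 days (29 left).
29 days into January → 29 January 2065.

29 January 2065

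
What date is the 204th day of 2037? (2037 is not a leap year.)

January has 31 days (204 − 31 = 173 remain).
February has 28 days (173 − 28 = 145 remain).
March has 31 days (145 − 31 = 114 remain).
April has 30 days (114 − 30 = 84 remain).
May has 31 days (84 − 31 = 53 remain).
June has 30 days (53 − 30 = 23 remain).
23 into July → July 23.

2037-07-23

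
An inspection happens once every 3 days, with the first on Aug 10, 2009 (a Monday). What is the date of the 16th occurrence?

Sep 24, 2009

The 16th occurrence is 15 intervals after the first: 15 × 3 = 45 days after Aug 10, 2009.
Aug has 31 days — 21 days to the end of Aug leaves 24.
24 days into Sep → Sep 24, 2009.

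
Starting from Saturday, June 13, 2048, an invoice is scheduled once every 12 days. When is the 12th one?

The 12th occurrence is 11 intervals after the first: 11 × 12 = 132 days after June 13, 2048.
June has 30 days — 17 days to the end of June leaves 115.
July has 31 days (84 left).
August has 31 days (53 left).
September has 30 days (23 left).
23 days into October → October 23, 2048.

October 23, 2048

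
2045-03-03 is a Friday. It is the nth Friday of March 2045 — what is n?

1st

Day 3 falls in week ⌈3/7⌉ of the month.
Days 1–7 hold the 1st Friday, 8–14 the 2nd, 15–21 the 3rd, 22–28 the 4th, 29–31 the 5th.
3 is in the range for the 1st.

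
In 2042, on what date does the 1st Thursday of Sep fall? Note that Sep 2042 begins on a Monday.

Sep 4, 2042

Sep 2042 begins on a Monday, so the first Thursday is Sep 4 (3 days later).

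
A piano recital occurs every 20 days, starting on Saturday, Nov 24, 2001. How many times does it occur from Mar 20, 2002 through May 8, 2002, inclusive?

Occurrences land 20·i days after Nov 24, 2001 for i = 0, 1, 2, …
Mar 20, 2002 is 116 days after the start; 116 ÷ 20 = 5 remainder 16; since the remainder is 16, round up to i = 6. First occurrence in the window: #7 on Mar 24, 2002 (6×20 = 120 days in).
May 8, 2002 is 165 days after the start; 165 ÷ 20 = 8 remainder 5. Last occurrence in the window: #9 on May 3, 2002.
Occurrences #7 through #9: 3 in total.

3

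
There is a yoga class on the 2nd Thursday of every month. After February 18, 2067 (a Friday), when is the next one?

March 10, 2067

February 2067 starts on a Tuesday; its first Thursday is the 3rd, so the 2nd Thursday is the 10th — February 10, 2067.
That is not after February 18, 2067, so look at March 2067.
March 2067 starts on a Tuesday; its first Thursday is the 3rd, so the 2nd Thursday is the 10th — March 10, 2067.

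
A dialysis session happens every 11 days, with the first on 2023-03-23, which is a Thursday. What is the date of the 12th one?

2023-07-22

The 12th occurrence is 11 intervals after the first: 11 × 11 = 121 days after 2023-03-23.
March has 31 days — 8 days to the end of March leaves 113.
April has 30 days (83 left).
May has 31 days (52 left).
June has 30 days (22 left).
22 days into July → 2023-07-22.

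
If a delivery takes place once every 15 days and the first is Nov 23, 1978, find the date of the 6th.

Feb 6, 1979

The 6th occurrence is 5 intervals after the first: 5 × 15 = 75 days after Nov 23, 1978.
Nov has 30 days — 7 days to the end of Nov leaves 68.
Dec has 31 days (37 left).
Jan has 31 days (6 left).
6 days into Feb → Feb 6, 1979.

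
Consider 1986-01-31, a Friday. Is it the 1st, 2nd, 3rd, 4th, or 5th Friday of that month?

Day 31 falls in week ⌈31/7⌉ of the month.
Days 1–7 hold the 1st Friday, 8–14 the 2nd, 15–21 the 3rd, 22–28 the 4th, 29–31 the 5th.
31 is in the range for the 5th.

5th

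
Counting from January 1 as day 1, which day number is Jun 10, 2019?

161

Days in months before Jun: 31 + 28 + 31 + 30 + 31 = 151.
Plus 10 days into Jun → day 161.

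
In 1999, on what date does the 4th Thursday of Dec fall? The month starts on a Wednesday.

Dec 23, 1999

Dec 1999 begins on a Wednesday, so the first Thursday is Dec 2 (1 day later).
The 4th Thursday is 3 weeks later: 2 + 21 = 23.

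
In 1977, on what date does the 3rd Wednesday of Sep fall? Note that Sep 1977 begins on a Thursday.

Sep 21, 1977

Sep 1977 begins on a Thursday, so the first Wednesday is Sep 7 (6 days later).
The 3rd Wednesday is 2 weeks later: 7 + 14 = 21.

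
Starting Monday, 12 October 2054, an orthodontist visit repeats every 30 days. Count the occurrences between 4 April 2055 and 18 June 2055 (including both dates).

Occurrences land 30·i days after 12 October 2054 for i = 0, 1, 2, …
4 April 2055 is 174 days after the start; 174 ÷ 30 = 5 remainder 24; since the remainder is 24, round up to i = 6. First occurrence in the window: #7 on 10 April 2055 (6×30 = 180 days in).
18 June 2055 is 249 days after the start; 249 ÷ 30 = 8 remainder 9. Last occurrence in the window: #9 on 9 June 2055.
Occurrences #7 through #9: 3 in total.

3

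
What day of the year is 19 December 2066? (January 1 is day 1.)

353

Days in months before December: 31 + 28 + 31 + 30 + 31 + 30 + 31 + 31 + 30 + 31 + 30 = 334.
Plus 19 days into December → day 353.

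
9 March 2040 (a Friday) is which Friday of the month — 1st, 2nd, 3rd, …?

2nd

Day 9 falls in week ⌈9/7⌉ of the month.
Days 1–7 hold the 1st Friday, 8–14 the 2nd, 15–21 the 3rd, 22–28 the 4th, 29–31 the 5th.
9 is in the range for the 2nd.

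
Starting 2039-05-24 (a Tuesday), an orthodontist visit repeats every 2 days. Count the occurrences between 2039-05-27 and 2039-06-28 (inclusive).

Occurrences land 2·i days after 2039-05-24 for i = 0, 1, 2, …
2039-05-27 is 3 days after the start; 3 ÷ 2 = 1 remainder 1; since the remainder is 1, round up to i = 2. First occurrence in the window: #3 on 2039-05-28 (2×2 = 4 days in).
2039-06-28 is 35 days after the start; 35 ÷ 2 = 17 remainder 1. Last occurrence in the window: #18 on 2039-06-27.
Occurrences #3 through #18: 16 in total.

16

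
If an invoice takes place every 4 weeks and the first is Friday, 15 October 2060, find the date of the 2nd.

12 November 2060

The 2nd occurrence is 1 interval after the first: 1 × 28 = 28 days after 15 October 2060.
October has 31 days — 16 days to the end of October leaves 12.
12 days into November → 12 November 2060.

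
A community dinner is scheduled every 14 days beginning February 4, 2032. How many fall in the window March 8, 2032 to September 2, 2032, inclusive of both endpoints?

13

Occurrences land 14·i days after February 4, 2032 for i = 0, 1, 2, …
March 8, 2032 is 33 days after the start; 33 ÷ 14 = 2 remainder 5; since the remainder is 5, round up to i = 3. First occurrence in the window: #4 on March 17, 2032 (3×14 = 42 days in).
September 2, 2032 is 211 days after the start; 211 ÷ 14 = 15 remainder 1. Last occurrence in the window: #16 on September 1, 2032.
Occurrences #4 through #16: 13 in total.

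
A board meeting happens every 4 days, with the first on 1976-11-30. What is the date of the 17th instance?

1977-02-02

The 17th occurrence is 16 intervals after the first: 16 × 4 = 64 days after 1976-11-30.
November has 30 days — 0 days to the end of November leaves 64.
December has 31 days (33 left).
January has 31 days (2 left).
2 days into February → 1977-02-02.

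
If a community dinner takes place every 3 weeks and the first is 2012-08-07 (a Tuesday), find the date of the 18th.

2013-07-30

The 18th occurrence is 17 intervals after the first: 17 × 21 = 357 days after 2012-08-07.
August has 31 days — 24 days to the end of August leaves 333.
September has 30 days (303 left).
October has 31 days (272 left).
November has 30 days (242 left).
December has 31 days (211 left).
January has 31 days (180 left).
February has 28 days (152 left).
March has 31 days (121 left).
April has 30 days (91 left).
May has 31 days (60 left).
June has 30 days (30 left).
30 days into July → 2013-07-30.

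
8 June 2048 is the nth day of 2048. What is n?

Days in months before June: 31 + 29 + 31 + 30 + 31 = 152.
Plus 8 days into June → day 160.

160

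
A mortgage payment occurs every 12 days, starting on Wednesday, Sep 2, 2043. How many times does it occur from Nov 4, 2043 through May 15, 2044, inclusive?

Occurrences land 12·i days after Sep 2, 2043 for i = 0, 1, 2, …
Nov 4, 2043 is 63 days after the start; 63 ÷ 12 = 5 remainder 3; since the remainder is 3, round up to i = 6. First occurrence in the window: #7 on Nov 13, 2043 (6×12 = 72 days in).
May 15, 2044 is 256 days after the start; 256 ÷ 12 = 21 remainder 4. Last occurrence in the window: #22 on May 11, 2044.
Occurrences #7 through #22: 16 in total.

16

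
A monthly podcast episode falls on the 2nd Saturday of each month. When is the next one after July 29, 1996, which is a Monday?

August 10, 1996

July 1996 starts on a Monday; its first Saturday is the 6th, so the 2nd Saturday is the 13th — July 13, 1996.
That is not after July 29, 1996, so look at August 1996.
August 1996 starts on a Thursday; its first Saturday is the 3rd, so the 2nd Saturday is the 10th — August 10, 1996.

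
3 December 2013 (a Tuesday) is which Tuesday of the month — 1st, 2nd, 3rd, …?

Day 3 falls in week ⌈3/7⌉ of the month.
Days 1–7 hold the 1st Tuesday, 8–14 the 2nd, 15–21 the 3rd, 22–28 the 4th, 29–31 the 5th.
3 is in the range for the 1st.

1st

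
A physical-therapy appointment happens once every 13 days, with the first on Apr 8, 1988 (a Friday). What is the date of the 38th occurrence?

The 38th occurrence is 37 intervals after the first: 37 × 13 = 481 days after Apr 8, 1988.
Apr has 30 days — 22 days to the end of Apr leaves 459.
From end of Apr to end of 1988 is 245 days (214 left).
Jan has 31 days (183 left).
Feb has 28 days (155 left).
Mar has 31 days (124 left).
Apr has 30 days (94 left).
May has 31 days (63 left).
Jun has 30 days (33 left).
Jul has 31 days (2 left).
2 days into Aug → Aug 2, 1989.

Aug 2, 1989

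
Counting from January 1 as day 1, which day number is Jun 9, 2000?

161

Days in months before Jun: 31 + 29 + 31 + 30 + 31 = 152.
Plus 9 days into Jun → day 161.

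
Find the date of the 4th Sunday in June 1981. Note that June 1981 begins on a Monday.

June 1981 begins on a Monday, so the first Sunday is June 7 (6 days later).
The 4th Sunday is 3 weeks later: 7 + 21 = 28.

28 June 1981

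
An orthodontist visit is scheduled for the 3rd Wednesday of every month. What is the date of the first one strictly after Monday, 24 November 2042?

17 December 2042

November 2042 starts on a Saturday; its first Wednesday is the 5th, so the 3rd Wednesday is the 19th — 19 November 2042.
That is not after 24 November 2042, so look at December 2042.
December 2042 starts on a Monday; its first Wednesday is the 3rd, so the 3rd Wednesday is the 17th — 17 December 2042.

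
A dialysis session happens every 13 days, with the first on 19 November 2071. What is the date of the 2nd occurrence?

The 2nd occurrence is 1 interval after the first: 1 × 13 = 13 days after 19 November 2071.
November has 30 days — 11 days to the end of November leaves 2.
2 days into December → 2 December 2071.

2 December 2071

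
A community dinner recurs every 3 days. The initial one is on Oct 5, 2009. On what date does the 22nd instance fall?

Dec 7, 2009

The 22nd occurrence is 21 intervals after the first: 21 × 3 = 63 days after Oct 5, 2009.
Oct has 31 days — 26 days to the end of Oct leaves 37.
Nov has 30 days (7 left).
7 days into Dec → Dec 7, 2009.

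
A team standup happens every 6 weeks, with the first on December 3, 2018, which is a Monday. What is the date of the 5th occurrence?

The 5th occurrence is 4 intervals after the first: 4 × 42 = 168 days after December 3, 2018.
December has 31 days — 28 days to the end of December leaves 140.
January has 31 days (109 left).
February has 28 days (81 left).
March has 31 days (50 left).
April has 30 days (20 left).
20 days into May → May 20, 2019.

May 20, 2019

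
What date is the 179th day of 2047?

January has 31 days (179 − 31 = 148 remain).
February has 28 days (148 − 28 = 120 remain).
March has 31 days (120 − 31 = 89 remain).
April has 30 days (89 − 30 = 59 remain).
May has 31 days (59 − 31 = 28 remain).
28 into June → June 28.

June 28, 2047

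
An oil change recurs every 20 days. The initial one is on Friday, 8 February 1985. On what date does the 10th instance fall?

7 August 1985

The 10th occurrence is 9 intervals after the first: 9 × 20 = 180 days after 8 February 1985.
February has 28 days — 20 days to the end of February leaves 160.
March has 31 days (129 left).
April has 30 days (99 left).
May has 31 days (68 left).
June has 30 days (38 left).
July has 31 days (7 left).
7 days into August → 7 August 1985.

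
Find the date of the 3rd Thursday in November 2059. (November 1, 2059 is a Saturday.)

20 November 2059

November 2059 begins on a Saturday, so the first Thursday is November 6 (5 days later).
The 3rd Thursday is 2 weeks later: 6 + 14 = 20.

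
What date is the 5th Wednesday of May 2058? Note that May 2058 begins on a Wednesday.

May 2058 begins on a Wednesday, so the first Wednesday is May 1.
The 5th Wednesday is 4 weeks later: 1 + 28 = 29.

2058-05-29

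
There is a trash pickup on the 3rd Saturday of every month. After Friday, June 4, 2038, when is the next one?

June 19, 2038

June 2038 starts on a Tuesday; its first Saturday is the 5th, so the 3rd Saturday is the 19th — June 19, 2038.
June 19, 2038 is after June 4, 2038, so that is the next one.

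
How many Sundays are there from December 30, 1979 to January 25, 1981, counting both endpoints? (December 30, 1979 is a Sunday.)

December 30, 1979 is a Sunday; the first Sunday on or after it is December 30, 1979.
From December 30, 1979 to January 25, 1981: 1 + 366 + 25 = 392 days (rest of 1979, 1980, to January 25, 1981 in 1981).
392 ÷ 7 = 56 full weeks with remainder 0, so 56 more Sundays after the first → 57.

57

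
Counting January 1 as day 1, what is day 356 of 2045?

January has 31 days (356 − 31 = 325 remain).
February has 28 days (325 − 28 = 297 remain).
March has 31 days (297 − 31 = 266 remain).
April has 30 days (266 − 30 = 236 remain).
May has 31 days (236 − 31 = 205 remain).
June has 30 days (205 − 30 = 175 remain).
July has 31 days (175 − 31 = 144 remain).
August has 31 days (144 − 31 = 113 remain).
September has 30 days (113 − 30 = 83 remain).
October has 31 days (83 − 31 = 52 remain).
November has 30 days (52 − 30 = 22 remain).
22 into December → December 22.

22 December 2045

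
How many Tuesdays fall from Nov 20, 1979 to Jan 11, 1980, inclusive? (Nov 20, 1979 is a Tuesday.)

8

Nov 20, 1979 is a Tuesday; the first Tuesday on or after it is Nov 20, 1979.
From Nov 20, 1979 to Jan 11, 1980: 10 + 31 + 11 = 52 days (rest of Nov, Dec, Jan).
52 ÷ 7 = 7 full weeks with remainder 3, so 7 more Tuesdays after the first → 8.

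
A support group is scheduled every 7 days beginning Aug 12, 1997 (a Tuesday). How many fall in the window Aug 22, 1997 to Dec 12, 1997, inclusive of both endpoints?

16

Occurrences land 7·i days after Aug 12, 1997 for i = 0, 1, 2, …
Aug 22, 1997 is 10 days after the start; 10 ÷ 7 = 1 remainder 3; since the remainder is 3, round up to i = 2. First occurrence in the window: #3 on Aug 26, 1997 (2×7 = 14 days in).
Dec 12, 1997 is 122 days after the start; 122 ÷ 7 = 17 remainder 3. Last occurrence in the window: #18 on Dec 9, 1997.
Occurrences #3 through #18: 16 in total.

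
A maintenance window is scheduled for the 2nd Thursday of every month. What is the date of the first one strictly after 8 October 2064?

October 2064 starts on a Wednesday; its first Thursday is the 2nd, so the 2nd Thursday is the 9th — 9 October 2064.
9 October 2064 is after 8 October 2064, so that is the next one.

9 October 2064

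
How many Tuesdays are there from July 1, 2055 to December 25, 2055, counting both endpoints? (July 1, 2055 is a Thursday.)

July 1, 2055 is a Thursday; the first Tuesday on or after it is July 6, 2055 (5 days later).
From July 6, 2055 to December 25, 2055: 25 + 31 + 30 + 31 + 30 + 25 = 172 days (rest of July, August, September, October, November, December).
172 ÷ 7 = 24 full weeks with remainder 4, so 24 more Tuesdays after the first → 25.

25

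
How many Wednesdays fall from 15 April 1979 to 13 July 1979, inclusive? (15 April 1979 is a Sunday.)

13

15 April 1979 is a Sunday; the first Wednesday on or after it is 18 April 1979 (3 days later).
From 18 April 1979 to 13 July 1979: 12 + 31 + 30 + 13 = 86 days (rest of April, May, June, July).
86 ÷ 7 = 12 full weeks with remainder 2, so 12 more Wednesdays after the first → 13.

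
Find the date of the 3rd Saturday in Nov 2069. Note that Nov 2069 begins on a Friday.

Nov 2069 begins on a Friday, so the first Saturday is Nov 2 (1 day later).
The 3rd Saturday is 2 weeks later: 2 + 14 = 16.

Nov 16, 2069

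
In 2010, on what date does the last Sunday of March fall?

March 28, 2010

The first Sunday of March 2010 is March 7.
March 2010 has 31 days. Adding weeks: 7, 14, 21, 28 — the last one ≤ 31 is the 28th.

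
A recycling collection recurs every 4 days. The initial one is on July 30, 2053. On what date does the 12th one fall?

September 12, 2053

The 12th occurrence is 11 intervals after the first: 11 × 4 = 44 days after July 30, 2053.
July has 31 days — 1 day to the end of July leaves 43.
August has 31 days (12 left).
12 days into September → September 12, 2053.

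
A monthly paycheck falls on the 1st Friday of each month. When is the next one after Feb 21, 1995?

Feb 1995 starts on a Wednesday, so its 1st Friday is Feb 3, 1995 (2 days in).
That is not after Feb 21, 1995, so look at Mar 1995.
Mar 1995 starts on a Wednesday, so its 1st Friday is Mar 3, 1995 (2 days in).

Mar 3, 1995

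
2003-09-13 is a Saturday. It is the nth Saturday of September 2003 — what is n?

2nd

Day 13 falls in week ⌈13/7⌉ of the month.
Days 1–7 hold the 1st Saturday, 8–14 the 2nd, 15–21 the 3rd, 22–28 the 4th, 29–31 the 5th.
13 is in the range for the 2nd.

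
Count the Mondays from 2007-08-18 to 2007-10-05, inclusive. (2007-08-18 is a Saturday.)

7

2007-08-18 is a Saturday; the first Monday on or after it is 2007-08-20 (2 days later).
From 2007-08-20 to 2007-10-05: 11 + 30 + 5 = 46 days (rest of August, September, October).
46 ÷ 7 = 6 full weeks with remainder 4, so 6 more Mondays after the first → 7.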